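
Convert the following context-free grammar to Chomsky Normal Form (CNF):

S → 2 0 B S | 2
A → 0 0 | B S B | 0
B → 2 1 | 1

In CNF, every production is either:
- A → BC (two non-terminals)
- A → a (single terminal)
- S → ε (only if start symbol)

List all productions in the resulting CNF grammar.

T2 → 2; T0 → 0; S → 2; A → 0; T1 → 1; B → 1; S → T2 X0; X0 → T0 X1; X1 → B S; A → T0 T0; A → B X2; X2 → S B; B → T2 T1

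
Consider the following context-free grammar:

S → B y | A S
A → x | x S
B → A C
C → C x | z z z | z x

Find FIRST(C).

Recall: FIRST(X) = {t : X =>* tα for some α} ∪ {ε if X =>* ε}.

We compute FIRST(C) using the standard algorithm.
FIRST(A) = {x}
FIRST(B) = {x}
FIRST(C) = {z}
FIRST(S) = {x}
Therefore, FIRST(C) = {z}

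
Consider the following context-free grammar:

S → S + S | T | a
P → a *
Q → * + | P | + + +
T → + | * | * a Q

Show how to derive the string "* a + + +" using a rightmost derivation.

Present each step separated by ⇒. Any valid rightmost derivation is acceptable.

S ⇒ T ⇒ * a Q ⇒ * a + + +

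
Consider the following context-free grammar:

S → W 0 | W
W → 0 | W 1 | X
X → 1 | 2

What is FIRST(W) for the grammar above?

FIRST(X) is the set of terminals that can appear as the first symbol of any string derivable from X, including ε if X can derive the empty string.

We compute FIRST(W) using the standard algorithm.
FIRST(S) = {0, 1, 2}
FIRST(W) = {0, 1, 2}
FIRST(X) = {1, 2}
Therefore, FIRST(W) = {0, 1, 2}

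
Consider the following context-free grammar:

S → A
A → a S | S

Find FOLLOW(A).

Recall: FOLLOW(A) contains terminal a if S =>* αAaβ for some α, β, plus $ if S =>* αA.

We compute FOLLOW(A) using the standard algorithm.
FOLLOW(S) starts with {$}.
FIRST(A) = {a}
FIRST(S) = {a}
FOLLOW(A) = {$}
FOLLOW(S) = {$}
Therefore, FOLLOW(A) = {$}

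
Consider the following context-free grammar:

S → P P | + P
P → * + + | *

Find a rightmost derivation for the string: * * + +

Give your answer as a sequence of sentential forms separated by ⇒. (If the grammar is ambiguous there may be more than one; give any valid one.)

S ⇒ P P ⇒ P * + + ⇒ * * + +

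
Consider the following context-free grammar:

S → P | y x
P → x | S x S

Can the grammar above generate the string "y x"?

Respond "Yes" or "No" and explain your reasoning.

Yes - a valid derivation exists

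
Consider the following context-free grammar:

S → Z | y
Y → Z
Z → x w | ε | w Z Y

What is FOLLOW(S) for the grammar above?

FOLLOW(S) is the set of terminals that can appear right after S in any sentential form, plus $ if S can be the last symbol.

We compute FOLLOW(S) using the standard algorithm.
FOLLOW(S) starts with {$}.
FIRST(S) = {w, x, y, ε}
FIRST(Y) = {w, x, ε}
FIRST(Z) = {w, x, ε}
FOLLOW(S) = {$}
FOLLOW(Y) = {$, w, x}
FOLLOW(Z) = {$, w, x}
Therefore, FOLLOW(S) = {$}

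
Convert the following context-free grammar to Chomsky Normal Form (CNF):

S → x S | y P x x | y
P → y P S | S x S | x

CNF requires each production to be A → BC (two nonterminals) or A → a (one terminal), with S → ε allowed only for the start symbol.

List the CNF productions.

TX → x; TY → y; S → y; P → x; S → TX S; S → TY X0; X0 → P X1; X1 → TX TX; P → TY X2; X2 → P S; P → S X3; X3 → TX S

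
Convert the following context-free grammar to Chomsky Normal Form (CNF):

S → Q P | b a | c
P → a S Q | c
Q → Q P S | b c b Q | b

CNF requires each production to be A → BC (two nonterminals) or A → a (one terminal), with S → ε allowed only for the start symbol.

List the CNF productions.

TB → b; TA → a; S → c; P → c; TC → c; Q → b; S → Q P; S → TB TA; P → TA X0; X0 → S Q; Q → Q X1; X1 → P S; Q → TB X2; X2 → TC X3; X3 → TB Q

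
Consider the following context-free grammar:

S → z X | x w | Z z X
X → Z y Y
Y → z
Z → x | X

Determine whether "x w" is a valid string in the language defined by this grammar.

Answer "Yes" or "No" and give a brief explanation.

Yes - a valid derivation exists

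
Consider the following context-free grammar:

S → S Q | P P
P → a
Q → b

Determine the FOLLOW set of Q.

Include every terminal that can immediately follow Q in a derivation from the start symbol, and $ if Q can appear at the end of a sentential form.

We compute FOLLOW(Q) using the standard algorithm.
FOLLOW(S) starts with {$}.
FIRST(P) = {a}
FIRST(Q) = {b}
FIRST(S) = {a}
FOLLOW(P) = {$, a, b}
FOLLOW(Q) = {$, b}
FOLLOW(S) = {$, b}
Therefore, FOLLOW(Q) = {$, b}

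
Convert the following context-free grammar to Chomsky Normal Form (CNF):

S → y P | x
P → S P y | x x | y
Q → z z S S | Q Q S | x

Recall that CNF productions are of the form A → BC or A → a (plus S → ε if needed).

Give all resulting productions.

TY → y; S → x; TX → x; P → y; TZ → z; Q → x; S → TY P; P → S X0; X0 → P TY; P → TX TX; Q → TZ X1; X1 → TZ X2; X2 → S S; Q → Q X3; X3 → Q S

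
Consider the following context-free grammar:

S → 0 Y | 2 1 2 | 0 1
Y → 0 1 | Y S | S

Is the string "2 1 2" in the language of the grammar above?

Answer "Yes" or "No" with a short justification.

Yes - a valid derivation exists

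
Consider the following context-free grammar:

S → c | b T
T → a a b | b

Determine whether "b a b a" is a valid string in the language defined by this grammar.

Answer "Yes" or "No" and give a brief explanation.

No - no valid derivation exists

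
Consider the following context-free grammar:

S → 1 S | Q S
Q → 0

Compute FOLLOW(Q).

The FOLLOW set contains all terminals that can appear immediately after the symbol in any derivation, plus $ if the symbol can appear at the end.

We compute FOLLOW(Q) using the standard algorithm.
FOLLOW(S) starts with {$}.
FIRST(Q) = {0}
FIRST(S) = {0, 1}
FOLLOW(Q) = {0, 1}
FOLLOW(S) = {$}
Therefore, FOLLOW(Q) = {0, 1}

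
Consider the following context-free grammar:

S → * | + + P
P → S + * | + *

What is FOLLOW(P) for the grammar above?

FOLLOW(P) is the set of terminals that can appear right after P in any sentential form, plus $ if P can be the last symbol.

We compute FOLLOW(P) using the standard algorithm.
FOLLOW(S) starts with {$}.
FIRST(P) = {*, +}
FIRST(S) = {*, +}
FOLLOW(P) = {$, +}
FOLLOW(S) = {$, +}
Therefore, FOLLOW(P) = {$, +}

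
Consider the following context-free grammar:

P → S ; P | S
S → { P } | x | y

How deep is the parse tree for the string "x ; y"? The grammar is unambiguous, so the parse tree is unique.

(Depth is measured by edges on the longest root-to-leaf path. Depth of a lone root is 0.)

3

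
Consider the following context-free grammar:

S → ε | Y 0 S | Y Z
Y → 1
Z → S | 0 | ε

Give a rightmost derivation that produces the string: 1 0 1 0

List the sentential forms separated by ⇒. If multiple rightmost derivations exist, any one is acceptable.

S ⇒ Y 0 S ⇒ Y 0 Y 0 S ⇒ Y 0 Y 0 ⇒ Y 0 1 0 ⇒ 1 0 1 0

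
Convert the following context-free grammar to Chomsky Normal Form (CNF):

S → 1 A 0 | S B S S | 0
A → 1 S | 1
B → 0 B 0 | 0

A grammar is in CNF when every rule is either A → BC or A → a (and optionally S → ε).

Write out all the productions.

T1 → 1; T0 → 0; S → 0; A → 1; B → 0; S → T1 X0; X0 → A T0; S → S X1; X1 → B X2; X2 → S S; A → T1 S; B → T0 X3; X3 → B T0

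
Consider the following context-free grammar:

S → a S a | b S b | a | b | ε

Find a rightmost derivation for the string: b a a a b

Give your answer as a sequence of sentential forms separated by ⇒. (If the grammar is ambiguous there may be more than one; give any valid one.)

S ⇒ b S b ⇒ b a S a b ⇒ b a a a b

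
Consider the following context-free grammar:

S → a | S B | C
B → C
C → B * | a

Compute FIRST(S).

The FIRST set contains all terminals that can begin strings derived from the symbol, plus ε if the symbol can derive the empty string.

We compute FIRST(S) using the standard algorithm.
FIRST(B) = {a}
FIRST(C) = {a}
FIRST(S) = {a}
Therefore, FIRST(S) = {a}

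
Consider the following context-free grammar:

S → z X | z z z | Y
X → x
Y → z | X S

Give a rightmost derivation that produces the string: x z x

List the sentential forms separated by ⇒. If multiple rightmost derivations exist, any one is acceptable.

S ⇒ Y ⇒ X S ⇒ X z X ⇒ X z x ⇒ x z x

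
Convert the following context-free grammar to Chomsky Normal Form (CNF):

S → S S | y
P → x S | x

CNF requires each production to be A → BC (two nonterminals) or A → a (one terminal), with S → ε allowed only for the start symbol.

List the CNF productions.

S → y; TX → x; P → x; S → S S; P → TX S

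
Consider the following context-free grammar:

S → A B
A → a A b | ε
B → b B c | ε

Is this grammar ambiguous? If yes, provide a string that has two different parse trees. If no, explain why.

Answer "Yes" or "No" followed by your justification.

No - the grammar is unambiguous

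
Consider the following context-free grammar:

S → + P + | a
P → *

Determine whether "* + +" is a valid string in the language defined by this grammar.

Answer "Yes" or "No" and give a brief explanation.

No - no valid derivation exists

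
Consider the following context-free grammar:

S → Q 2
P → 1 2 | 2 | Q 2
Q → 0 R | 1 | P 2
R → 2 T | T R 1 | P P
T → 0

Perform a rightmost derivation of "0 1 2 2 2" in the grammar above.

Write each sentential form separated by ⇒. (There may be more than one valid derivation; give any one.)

S ⇒ Q 2 ⇒ 0 R 2 ⇒ 0 P P 2 ⇒ 0 P 2 2 ⇒ 0 1 2 2 2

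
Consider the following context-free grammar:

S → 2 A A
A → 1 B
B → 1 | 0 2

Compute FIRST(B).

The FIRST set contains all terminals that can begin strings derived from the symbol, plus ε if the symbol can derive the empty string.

We compute FIRST(B) using the standard algorithm.
FIRST(A) = {1}
FIRST(B) = {0, 1}
FIRST(S) = {2}
Therefore, FIRST(B) = {0, 1}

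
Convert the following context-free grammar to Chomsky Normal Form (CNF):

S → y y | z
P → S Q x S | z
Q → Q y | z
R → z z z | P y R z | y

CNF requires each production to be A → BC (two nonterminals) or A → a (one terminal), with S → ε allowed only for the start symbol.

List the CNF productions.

TY → y; S → z; TX → x; P → z; Q → z; TZ → z; R → y; S → TY TY; P → S X0; X0 → Q X1; X1 → TX S; Q → Q TY; R → TZ X2; X2 → TZ TZ; R → P X3; X3 → TY X4; X4 → R TZ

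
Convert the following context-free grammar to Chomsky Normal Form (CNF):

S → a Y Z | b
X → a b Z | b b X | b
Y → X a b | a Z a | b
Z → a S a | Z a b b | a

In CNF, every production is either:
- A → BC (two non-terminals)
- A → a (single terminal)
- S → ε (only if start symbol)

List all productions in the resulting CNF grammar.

TA → a; S → b; TB → b; X → b; Y → b; Z → a; S → TA X0; X0 → Y Z; X → TA X1; X1 → TB Z; X → TB X2; X2 → TB X; Y → X X3; X3 → TA TB; Y → TA X4; X4 → Z TA; Z → TA X5; X5 → S TA; Z → Z X6; X6 → TA X7; X7 → TB TB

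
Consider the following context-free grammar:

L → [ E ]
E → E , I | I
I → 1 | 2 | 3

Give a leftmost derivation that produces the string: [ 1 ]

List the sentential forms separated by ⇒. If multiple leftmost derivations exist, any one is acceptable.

L ⇒ [ E ] ⇒ [ I ] ⇒ [ 1 ]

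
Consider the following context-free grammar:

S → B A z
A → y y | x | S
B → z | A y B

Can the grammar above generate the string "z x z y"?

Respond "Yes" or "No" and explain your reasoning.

No - no valid derivation exists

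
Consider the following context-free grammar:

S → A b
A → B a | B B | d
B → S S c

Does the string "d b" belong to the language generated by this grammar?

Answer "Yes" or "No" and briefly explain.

Yes - a valid derivation exists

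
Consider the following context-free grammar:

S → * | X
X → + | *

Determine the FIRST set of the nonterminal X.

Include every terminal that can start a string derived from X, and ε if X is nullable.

We compute FIRST(X) using the standard algorithm.
FIRST(S) = {*, +}
FIRST(X) = {*, +}
Therefore, FIRST(X) = {*, +}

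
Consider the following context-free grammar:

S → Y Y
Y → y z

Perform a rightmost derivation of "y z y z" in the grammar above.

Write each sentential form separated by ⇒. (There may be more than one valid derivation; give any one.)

S ⇒ Y Y ⇒ Y y z ⇒ y z y z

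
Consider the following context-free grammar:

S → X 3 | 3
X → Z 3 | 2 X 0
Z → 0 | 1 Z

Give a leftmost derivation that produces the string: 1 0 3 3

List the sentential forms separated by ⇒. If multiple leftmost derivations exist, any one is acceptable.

S ⇒ X 3 ⇒ Z 3 3 ⇒ 1 Z 3 3 ⇒ 1 0 3 3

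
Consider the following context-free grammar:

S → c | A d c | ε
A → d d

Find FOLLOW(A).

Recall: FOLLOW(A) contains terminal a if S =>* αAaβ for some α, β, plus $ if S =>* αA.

We compute FOLLOW(A) using the standard algorithm.
FOLLOW(S) starts with {$}.
FIRST(A) = {d}
FIRST(S) = {c, d, ε}
FOLLOW(A) = {d}
FOLLOW(S) = {$}
Therefore, FOLLOW(A) = {d}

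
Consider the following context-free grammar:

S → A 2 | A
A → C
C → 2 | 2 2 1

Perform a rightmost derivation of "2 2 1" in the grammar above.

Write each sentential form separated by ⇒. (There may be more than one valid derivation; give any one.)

S ⇒ A ⇒ C ⇒ 2 2 1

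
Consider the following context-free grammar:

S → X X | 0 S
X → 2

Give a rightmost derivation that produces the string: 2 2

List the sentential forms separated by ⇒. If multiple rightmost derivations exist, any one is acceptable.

S ⇒ X X ⇒ X 2 ⇒ 2 2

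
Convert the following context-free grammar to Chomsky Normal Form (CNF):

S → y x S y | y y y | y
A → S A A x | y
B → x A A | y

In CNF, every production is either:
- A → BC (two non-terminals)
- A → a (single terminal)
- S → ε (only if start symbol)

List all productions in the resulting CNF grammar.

TY → y; TX → x; S → y; A → y; B → y; S → TY X0; X0 → TX X1; X1 → S TY; S → TY X2; X2 → TY TY; A → S X3; X3 → A X4; X4 → A TX; B → TX X5; X5 → A A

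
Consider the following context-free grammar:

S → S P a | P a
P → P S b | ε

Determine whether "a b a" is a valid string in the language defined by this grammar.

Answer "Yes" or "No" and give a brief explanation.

Yes - a valid derivation exists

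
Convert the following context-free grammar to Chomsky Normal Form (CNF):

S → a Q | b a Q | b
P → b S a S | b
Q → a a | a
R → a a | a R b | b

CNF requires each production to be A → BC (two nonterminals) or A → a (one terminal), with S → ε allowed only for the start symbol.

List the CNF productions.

TA → a; TB → b; S → b; P → b; Q → a; R → b; S → TA Q; S → TB X0; X0 → TA Q; P → TB X1; X1 → S X2; X2 → TA S; Q → TA TA; R → TA TA; R → TA X3; X3 → R TB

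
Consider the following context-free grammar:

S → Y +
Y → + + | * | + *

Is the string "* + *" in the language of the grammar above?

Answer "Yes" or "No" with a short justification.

No - no valid derivation exists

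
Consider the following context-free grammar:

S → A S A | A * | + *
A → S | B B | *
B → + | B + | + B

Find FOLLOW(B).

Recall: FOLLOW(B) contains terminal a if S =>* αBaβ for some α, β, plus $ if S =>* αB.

We compute FOLLOW(B) using the standard algorithm.
FOLLOW(S) starts with {$}.
FIRST(A) = {*, +}
FIRST(B) = {+}
FIRST(S) = {*, +}
FOLLOW(A) = {$, *, +}
FOLLOW(B) = {$, *, +}
FOLLOW(S) = {$, *, +}
Therefore, FOLLOW(B) = {$, *, +}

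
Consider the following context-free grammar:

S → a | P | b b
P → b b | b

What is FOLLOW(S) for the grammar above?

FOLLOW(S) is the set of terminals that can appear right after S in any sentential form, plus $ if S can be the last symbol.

We compute FOLLOW(S) using the standard algorithm.
FOLLOW(S) starts with {$}.
FIRST(P) = {b}
FIRST(S) = {a, b}
FOLLOW(P) = {$}
FOLLOW(S) = {$}
Therefore, FOLLOW(S) = {$}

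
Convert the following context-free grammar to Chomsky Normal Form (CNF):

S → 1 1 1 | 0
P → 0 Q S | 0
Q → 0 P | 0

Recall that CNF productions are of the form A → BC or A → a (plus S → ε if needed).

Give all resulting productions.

T1 → 1; S → 0; T0 → 0; P → 0; Q → 0; S → T1 X0; X0 → T1 T1; P → T0 X1; X1 → Q S; Q → T0 P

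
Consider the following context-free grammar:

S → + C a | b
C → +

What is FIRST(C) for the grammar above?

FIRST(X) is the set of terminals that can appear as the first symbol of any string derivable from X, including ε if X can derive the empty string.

We compute FIRST(C) using the standard algorithm.
FIRST(C) = {+}
FIRST(S) = {+, b}
Therefore, FIRST(C) = {+}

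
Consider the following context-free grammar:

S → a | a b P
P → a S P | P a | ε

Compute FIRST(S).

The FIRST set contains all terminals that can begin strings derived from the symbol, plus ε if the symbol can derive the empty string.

We compute FIRST(S) using the standard algorithm.
FIRST(P) = {a, ε}
FIRST(S) = {a}
Therefore, FIRST(S) = {a}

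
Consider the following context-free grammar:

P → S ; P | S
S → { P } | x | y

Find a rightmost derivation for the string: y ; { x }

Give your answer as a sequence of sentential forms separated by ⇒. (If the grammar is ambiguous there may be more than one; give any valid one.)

P ⇒ S ; P ⇒ S ; S ⇒ S ; { P } ⇒ S ; { S } ⇒ S ; { x } ⇒ y ; { x }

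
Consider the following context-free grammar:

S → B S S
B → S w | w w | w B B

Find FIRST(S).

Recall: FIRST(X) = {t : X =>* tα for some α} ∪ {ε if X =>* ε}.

We compute FIRST(S) using the standard algorithm.
FIRST(B) = {w}
FIRST(S) = {w}
Therefore, FIRST(S) = {w}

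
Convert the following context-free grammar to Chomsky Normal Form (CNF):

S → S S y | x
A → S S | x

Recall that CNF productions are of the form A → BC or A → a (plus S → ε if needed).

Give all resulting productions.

TY → y; S → x; A → x; S → S X0; X0 → S TY; A → S S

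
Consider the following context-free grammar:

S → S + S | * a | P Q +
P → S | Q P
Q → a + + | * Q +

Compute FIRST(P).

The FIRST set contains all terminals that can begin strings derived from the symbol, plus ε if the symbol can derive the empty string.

We compute FIRST(P) using the standard algorithm.
FIRST(P) = {*, a}
FIRST(Q) = {*, a}
FIRST(S) = {*, a}
Therefore, FIRST(P) = {*, a}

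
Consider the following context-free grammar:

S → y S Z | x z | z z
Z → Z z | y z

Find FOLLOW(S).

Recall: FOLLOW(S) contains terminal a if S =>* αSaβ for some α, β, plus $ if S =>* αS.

We compute FOLLOW(S) using the standard algorithm.
FOLLOW(S) starts with {$}.
FIRST(S) = {x, y, z}
FIRST(Z) = {y}
FOLLOW(S) = {$, y}
FOLLOW(Z) = {$, y, z}
Therefore, FOLLOW(S) = {$, y}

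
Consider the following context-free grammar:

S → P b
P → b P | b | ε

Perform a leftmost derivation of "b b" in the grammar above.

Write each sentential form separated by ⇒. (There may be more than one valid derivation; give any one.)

S ⇒ P b ⇒ b P b ⇒ b b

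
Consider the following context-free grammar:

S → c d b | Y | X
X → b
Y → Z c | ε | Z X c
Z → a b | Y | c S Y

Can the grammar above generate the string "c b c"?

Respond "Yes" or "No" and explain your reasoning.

Yes - a valid derivation exists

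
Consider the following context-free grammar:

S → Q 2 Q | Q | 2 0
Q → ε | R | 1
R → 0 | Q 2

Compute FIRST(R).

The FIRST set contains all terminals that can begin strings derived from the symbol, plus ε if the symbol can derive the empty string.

We compute FIRST(R) using the standard algorithm.
FIRST(Q) = {0, 1, 2, ε}
FIRST(R) = {0, 1, 2}
FIRST(S) = {0, 1, 2, ε}
Therefore, FIRST(R) = {0, 1, 2}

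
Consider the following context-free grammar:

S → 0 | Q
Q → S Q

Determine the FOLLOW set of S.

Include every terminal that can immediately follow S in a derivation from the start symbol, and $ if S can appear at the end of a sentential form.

We compute FOLLOW(S) using the standard algorithm.
FOLLOW(S) starts with {$}.
FIRST(Q) = {0}
FIRST(S) = {0}
FOLLOW(Q) = {$, 0}
FOLLOW(S) = {$, 0}
Therefore, FOLLOW(S) = {$, 0}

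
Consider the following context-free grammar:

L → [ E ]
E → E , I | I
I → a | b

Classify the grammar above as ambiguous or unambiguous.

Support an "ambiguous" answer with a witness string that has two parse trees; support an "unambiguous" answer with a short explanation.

Unambiguous - every string in the language has a unique parse tree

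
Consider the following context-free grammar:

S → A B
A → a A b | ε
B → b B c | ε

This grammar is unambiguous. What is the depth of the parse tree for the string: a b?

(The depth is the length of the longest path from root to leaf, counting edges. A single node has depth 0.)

3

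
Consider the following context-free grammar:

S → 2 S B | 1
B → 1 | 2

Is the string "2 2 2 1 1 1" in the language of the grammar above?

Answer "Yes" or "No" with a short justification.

No - no valid derivation exists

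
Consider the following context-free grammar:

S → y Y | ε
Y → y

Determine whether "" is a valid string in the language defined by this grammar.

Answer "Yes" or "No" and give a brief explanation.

Yes - a valid derivation exists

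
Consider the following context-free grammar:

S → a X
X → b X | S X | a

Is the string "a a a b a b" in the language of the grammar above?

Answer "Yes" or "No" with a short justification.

No - no valid derivation exists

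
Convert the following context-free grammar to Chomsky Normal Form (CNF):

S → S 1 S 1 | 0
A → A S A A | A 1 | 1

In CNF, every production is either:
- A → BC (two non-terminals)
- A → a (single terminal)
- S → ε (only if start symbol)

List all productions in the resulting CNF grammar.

T1 → 1; S → 0; A → 1; S → S X0; X0 → T1 X1; X1 → S T1; A → A X2; X2 → S X3; X3 → A A; A → A T1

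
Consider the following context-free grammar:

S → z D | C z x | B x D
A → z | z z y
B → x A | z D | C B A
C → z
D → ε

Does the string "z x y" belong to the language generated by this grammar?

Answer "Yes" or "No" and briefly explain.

No - no valid derivation exists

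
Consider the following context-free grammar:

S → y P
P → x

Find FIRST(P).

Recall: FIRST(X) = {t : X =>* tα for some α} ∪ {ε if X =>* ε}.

We compute FIRST(P) using the standard algorithm.
FIRST(P) = {x}
FIRST(S) = {y}
Therefore, FIRST(P) = {x}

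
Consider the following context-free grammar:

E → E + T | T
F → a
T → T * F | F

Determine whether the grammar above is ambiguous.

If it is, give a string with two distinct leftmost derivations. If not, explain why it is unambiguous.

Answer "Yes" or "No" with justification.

No - the grammar is unambiguous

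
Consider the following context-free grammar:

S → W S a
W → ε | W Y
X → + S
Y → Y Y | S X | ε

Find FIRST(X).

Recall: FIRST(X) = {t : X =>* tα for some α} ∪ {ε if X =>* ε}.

We compute FIRST(X) using the standard algorithm.
FIRST(S) = {}
FIRST(W) = {ε}
FIRST(X) = {+}
FIRST(Y) = {ε}
Therefore, FIRST(X) = {+}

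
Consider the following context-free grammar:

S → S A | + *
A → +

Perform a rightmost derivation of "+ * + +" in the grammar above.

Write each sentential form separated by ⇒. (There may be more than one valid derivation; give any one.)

S ⇒ S A ⇒ S + ⇒ S A + ⇒ S + + ⇒ + * + +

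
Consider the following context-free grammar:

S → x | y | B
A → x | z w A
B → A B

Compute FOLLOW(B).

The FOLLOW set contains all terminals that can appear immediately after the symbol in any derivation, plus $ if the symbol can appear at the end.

We compute FOLLOW(B) using the standard algorithm.
FOLLOW(S) starts with {$}.
FIRST(A) = {x, z}
FIRST(B) = {x, z}
FIRST(S) = {x, y, z}
FOLLOW(A) = {x, z}
FOLLOW(B) = {$}
FOLLOW(S) = {$}
Therefore, FOLLOW(B) = {$}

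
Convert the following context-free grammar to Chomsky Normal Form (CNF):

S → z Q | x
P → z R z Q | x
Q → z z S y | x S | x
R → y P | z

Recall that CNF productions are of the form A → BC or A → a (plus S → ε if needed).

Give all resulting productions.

TZ → z; S → x; P → x; TY → y; TX → x; Q → x; R → z; S → TZ Q; P → TZ X0; X0 → R X1; X1 → TZ Q; Q → TZ X2; X2 → TZ X3; X3 → S TY; Q → TX S; R → TY P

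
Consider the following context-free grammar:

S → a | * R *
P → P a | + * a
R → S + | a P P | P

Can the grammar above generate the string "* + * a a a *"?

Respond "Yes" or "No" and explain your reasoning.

Yes - a valid derivation exists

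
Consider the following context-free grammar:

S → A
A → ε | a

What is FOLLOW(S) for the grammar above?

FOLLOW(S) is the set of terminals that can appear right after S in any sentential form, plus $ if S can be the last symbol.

We compute FOLLOW(S) using the standard algorithm.
FOLLOW(S) starts with {$}.
FIRST(A) = {a, ε}
FIRST(S) = {a, ε}
FOLLOW(A) = {$}
FOLLOW(S) = {$}
Therefore, FOLLOW(S) = {$}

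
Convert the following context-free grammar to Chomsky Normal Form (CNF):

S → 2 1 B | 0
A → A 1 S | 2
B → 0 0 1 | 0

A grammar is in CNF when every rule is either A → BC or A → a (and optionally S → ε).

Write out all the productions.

T2 → 2; T1 → 1; S → 0; A → 2; T0 → 0; B → 0; S → T2 X0; X0 → T1 B; A → A X1; X1 → T1 S; B → T0 X2; X2 → T0 T1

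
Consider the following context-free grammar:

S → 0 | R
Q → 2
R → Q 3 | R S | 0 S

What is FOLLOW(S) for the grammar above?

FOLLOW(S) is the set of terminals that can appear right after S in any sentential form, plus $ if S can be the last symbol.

We compute FOLLOW(S) using the standard algorithm.
FOLLOW(S) starts with {$}.
FIRST(Q) = {2}
FIRST(R) = {0, 2}
FIRST(S) = {0, 2}
FOLLOW(Q) = {3}
FOLLOW(R) = {$, 0, 2}
FOLLOW(S) = {$, 0, 2}
Therefore, FOLLOW(S) = {$, 0, 2}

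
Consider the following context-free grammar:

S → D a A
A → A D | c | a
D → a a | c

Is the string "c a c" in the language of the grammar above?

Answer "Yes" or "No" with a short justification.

Yes - a valid derivation exists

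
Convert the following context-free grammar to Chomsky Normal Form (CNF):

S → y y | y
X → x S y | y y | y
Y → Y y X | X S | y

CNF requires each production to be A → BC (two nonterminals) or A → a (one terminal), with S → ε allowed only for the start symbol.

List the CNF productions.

TY → y; S → y; TX → x; X → y; Y → y; S → TY TY; X → TX X0; X0 → S TY; X → TY TY; Y → Y X1; X1 → TY X; Y → X S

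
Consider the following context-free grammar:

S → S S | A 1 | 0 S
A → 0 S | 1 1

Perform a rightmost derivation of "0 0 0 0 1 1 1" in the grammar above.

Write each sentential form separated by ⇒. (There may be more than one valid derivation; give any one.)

S ⇒ 0 S ⇒ 0 0 S ⇒ 0 0 0 S ⇒ 0 0 0 0 S ⇒ 0 0 0 0 A 1 ⇒ 0 0 0 0 1 1 1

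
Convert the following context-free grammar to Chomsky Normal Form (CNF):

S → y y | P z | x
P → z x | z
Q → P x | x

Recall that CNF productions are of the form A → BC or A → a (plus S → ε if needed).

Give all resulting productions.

TY → y; TZ → z; S → x; TX → x; P → z; Q → x; S → TY TY; S → P TZ; P → TZ TX; Q → P TX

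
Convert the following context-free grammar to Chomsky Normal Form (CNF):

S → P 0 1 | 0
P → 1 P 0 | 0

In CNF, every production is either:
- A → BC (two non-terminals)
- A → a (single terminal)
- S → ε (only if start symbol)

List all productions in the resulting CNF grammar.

T0 → 0; T1 → 1; S → 0; P → 0; S → P X0; X0 → T0 T1; P → T1 X1; X1 → P T0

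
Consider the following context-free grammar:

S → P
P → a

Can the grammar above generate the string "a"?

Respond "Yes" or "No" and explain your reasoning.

Yes - a valid derivation exists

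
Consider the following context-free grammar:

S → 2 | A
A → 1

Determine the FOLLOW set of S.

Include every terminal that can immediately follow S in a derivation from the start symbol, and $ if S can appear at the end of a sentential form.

We compute FOLLOW(S) using the standard algorithm.
FOLLOW(S) starts with {$}.
FIRST(A) = {1}
FIRST(S) = {1, 2}
FOLLOW(A) = {$}
FOLLOW(S) = {$}
Therefore, FOLLOW(S) = {$}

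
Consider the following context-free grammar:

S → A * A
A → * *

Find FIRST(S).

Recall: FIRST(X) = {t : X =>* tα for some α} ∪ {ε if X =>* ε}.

We compute FIRST(S) using the standard algorithm.
FIRST(A) = {*}
FIRST(S) = {*}
Therefore, FIRST(S) = {*}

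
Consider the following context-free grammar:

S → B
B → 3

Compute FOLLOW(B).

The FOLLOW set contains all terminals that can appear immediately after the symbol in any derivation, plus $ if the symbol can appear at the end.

We compute FOLLOW(B) using the standard algorithm.
FOLLOW(S) starts with {$}.
FIRST(B) = {3}
FIRST(S) = {3}
FOLLOW(B) = {$}
FOLLOW(S) = {$}
Therefore, FOLLOW(B) = {$}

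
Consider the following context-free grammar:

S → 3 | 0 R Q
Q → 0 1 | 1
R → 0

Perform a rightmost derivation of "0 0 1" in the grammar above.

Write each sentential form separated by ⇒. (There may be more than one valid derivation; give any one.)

S ⇒ 0 R Q ⇒ 0 R 1 ⇒ 0 0 1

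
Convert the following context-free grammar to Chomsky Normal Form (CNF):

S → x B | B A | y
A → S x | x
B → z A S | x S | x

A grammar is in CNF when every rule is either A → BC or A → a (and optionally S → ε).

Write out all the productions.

TX → x; S → y; A → x; TZ → z; B → x; S → TX B; S → B A; A → S TX; B → TZ X0; X0 → A S; B → TX S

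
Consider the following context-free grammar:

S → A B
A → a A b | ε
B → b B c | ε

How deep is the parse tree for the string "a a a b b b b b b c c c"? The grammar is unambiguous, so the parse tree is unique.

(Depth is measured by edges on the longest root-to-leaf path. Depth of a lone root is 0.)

5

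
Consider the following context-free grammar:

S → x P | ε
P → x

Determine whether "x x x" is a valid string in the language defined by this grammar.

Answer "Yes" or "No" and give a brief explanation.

No - no valid derivation exists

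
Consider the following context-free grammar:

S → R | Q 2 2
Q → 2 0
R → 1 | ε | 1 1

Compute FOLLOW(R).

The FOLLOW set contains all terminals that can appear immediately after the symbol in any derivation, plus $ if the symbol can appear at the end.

We compute FOLLOW(R) using the standard algorithm.
FOLLOW(S) starts with {$}.
FIRST(Q) = {2}
FIRST(R) = {1, ε}
FIRST(S) = {1, 2, ε}
FOLLOW(Q) = {2}
FOLLOW(R) = {$}
FOLLOW(S) = {$}
Therefore, FOLLOW(R) = {$}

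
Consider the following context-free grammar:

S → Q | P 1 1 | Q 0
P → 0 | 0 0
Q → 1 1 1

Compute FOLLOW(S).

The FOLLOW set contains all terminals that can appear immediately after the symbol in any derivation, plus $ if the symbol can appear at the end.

We compute FOLLOW(S) using the standard algorithm.
FOLLOW(S) starts with {$}.
FIRST(P) = {0}
FIRST(Q) = {1}
FIRST(S) = {0, 1}
FOLLOW(P) = {1}
FOLLOW(Q) = {$, 0}
FOLLOW(S) = {$}
Therefore, FOLLOW(S) = {$}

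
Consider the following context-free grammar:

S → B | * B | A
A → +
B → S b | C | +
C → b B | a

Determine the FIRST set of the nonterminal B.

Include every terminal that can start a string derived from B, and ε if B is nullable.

We compute FIRST(B) using the standard algorithm.
FIRST(A) = {+}
FIRST(B) = {*, +, a, b}
FIRST(C) = {a, b}
FIRST(S) = {*, +, a, b}
Therefore, FIRST(B) = {*, +, a, b}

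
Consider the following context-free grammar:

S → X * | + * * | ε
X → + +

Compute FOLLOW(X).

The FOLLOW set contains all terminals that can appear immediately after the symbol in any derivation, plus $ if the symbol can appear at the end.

We compute FOLLOW(X) using the standard algorithm.
FOLLOW(S) starts with {$}.
FIRST(S) = {+, ε}
FIRST(X) = {+}
FOLLOW(S) = {$}
FOLLOW(X) = {*}
Therefore, FOLLOW(X) = {*}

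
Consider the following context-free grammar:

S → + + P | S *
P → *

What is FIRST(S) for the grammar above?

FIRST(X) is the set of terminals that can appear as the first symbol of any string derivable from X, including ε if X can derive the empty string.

We compute FIRST(S) using the standard algorithm.
FIRST(P) = {*}
FIRST(S) = {+}
Therefore, FIRST(S) = {+}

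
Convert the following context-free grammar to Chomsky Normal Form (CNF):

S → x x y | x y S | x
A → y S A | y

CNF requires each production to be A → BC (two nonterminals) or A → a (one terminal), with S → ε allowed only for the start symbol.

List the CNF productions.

TX → x; TY → y; S → x; A → y; S → TX X0; X0 → TX TY; S → TX X1; X1 → TY S; A → TY X2; X2 → S A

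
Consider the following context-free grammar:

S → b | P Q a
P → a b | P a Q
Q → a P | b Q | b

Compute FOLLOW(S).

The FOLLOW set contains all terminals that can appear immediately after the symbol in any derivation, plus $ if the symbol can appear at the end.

We compute FOLLOW(S) using the standard algorithm.
FOLLOW(S) starts with {$}.
FIRST(P) = {a}
FIRST(Q) = {a, b}
FIRST(S) = {a, b}
FOLLOW(P) = {a, b}
FOLLOW(Q) = {a, b}
FOLLOW(S) = {$}
Therefore, FOLLOW(S) = {$}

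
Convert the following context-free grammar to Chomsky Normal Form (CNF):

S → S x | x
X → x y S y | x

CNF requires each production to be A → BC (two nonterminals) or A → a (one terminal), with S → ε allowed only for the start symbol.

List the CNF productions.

TX → x; S → x; TY → y; X → x; S → S TX; X → TX X0; X0 → TY X1; X1 → S TY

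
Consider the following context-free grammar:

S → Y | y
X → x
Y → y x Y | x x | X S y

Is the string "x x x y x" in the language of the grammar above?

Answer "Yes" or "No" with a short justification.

No - no valid derivation exists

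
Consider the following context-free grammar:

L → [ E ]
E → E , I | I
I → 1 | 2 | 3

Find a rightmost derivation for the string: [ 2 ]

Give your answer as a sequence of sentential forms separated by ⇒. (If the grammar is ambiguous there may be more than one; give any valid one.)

L ⇒ [ E ] ⇒ [ I ] ⇒ [ 2 ]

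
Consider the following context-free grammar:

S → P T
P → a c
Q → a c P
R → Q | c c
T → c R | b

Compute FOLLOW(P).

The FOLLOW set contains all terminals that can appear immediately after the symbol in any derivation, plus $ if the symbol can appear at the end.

We compute FOLLOW(P) using the standard algorithm.
FOLLOW(S) starts with {$}.
FIRST(P) = {a}
FIRST(Q) = {a}
FIRST(R) = {a, c}
FIRST(S) = {a}
FIRST(T) = {b, c}
FOLLOW(P) = {$, b, c}
FOLLOW(Q) = {$}
FOLLOW(R) = {$}
FOLLOW(S) = {$}
FOLLOW(T) = {$}
Therefore, FOLLOW(P) = {$, b, c}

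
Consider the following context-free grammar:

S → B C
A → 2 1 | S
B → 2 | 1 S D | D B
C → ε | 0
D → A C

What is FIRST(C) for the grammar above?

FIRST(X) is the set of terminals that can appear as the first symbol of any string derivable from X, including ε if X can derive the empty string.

We compute FIRST(C) using the standard algorithm.
FIRST(A) = {1, 2}
FIRST(B) = {1, 2}
FIRST(C) = {0, ε}
FIRST(D) = {1, 2}
FIRST(S) = {1, 2}
Therefore, FIRST(C) = {0, ε}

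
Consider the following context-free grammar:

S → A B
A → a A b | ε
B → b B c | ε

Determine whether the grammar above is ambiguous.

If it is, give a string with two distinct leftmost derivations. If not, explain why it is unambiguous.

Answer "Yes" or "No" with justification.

No - the grammar is unambiguous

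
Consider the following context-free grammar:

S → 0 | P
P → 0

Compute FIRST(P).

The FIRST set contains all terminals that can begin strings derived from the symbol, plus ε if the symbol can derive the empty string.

We compute FIRST(P) using the standard algorithm.
FIRST(P) = {0}
FIRST(S) = {0}
Therefore, FIRST(P) = {0}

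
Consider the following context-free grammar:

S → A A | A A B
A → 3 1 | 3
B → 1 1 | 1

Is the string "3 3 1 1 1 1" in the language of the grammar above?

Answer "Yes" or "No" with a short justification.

No - no valid derivation exists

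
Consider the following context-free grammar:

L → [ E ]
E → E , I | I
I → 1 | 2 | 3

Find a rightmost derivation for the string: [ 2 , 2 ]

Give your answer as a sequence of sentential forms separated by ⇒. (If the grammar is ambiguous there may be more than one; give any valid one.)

L ⇒ [ E ] ⇒ [ E , I ] ⇒ [ E , 2 ] ⇒ [ I , 2 ] ⇒ [ 2 , 2 ]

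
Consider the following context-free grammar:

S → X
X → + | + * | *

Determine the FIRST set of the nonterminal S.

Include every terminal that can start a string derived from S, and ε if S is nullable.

We compute FIRST(S) using the standard algorithm.
FIRST(S) = {*, +}
FIRST(X) = {*, +}
Therefore, FIRST(S) = {*, +}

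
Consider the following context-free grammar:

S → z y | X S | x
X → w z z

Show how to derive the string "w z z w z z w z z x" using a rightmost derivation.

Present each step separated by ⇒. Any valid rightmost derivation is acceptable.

S ⇒ X S ⇒ X X S ⇒ X X X S ⇒ X X X x ⇒ X X w z z x ⇒ X w z z w z z x ⇒ w z z w z z w z z x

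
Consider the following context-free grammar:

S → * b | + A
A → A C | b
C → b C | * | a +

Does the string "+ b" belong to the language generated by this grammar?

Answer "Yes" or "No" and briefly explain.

Yes - a valid derivation exists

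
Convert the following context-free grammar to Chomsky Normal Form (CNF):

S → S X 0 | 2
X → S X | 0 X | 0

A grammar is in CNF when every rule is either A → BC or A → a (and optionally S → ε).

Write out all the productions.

T0 → 0; S → 2; X → 0; S → S X0; X0 → X T0; X → S X; X → T0 X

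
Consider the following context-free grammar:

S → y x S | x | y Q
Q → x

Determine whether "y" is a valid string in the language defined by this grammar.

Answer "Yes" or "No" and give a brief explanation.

No - no valid derivation exists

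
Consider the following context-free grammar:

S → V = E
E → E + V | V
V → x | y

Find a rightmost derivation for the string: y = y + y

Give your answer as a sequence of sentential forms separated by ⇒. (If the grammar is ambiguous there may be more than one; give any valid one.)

S ⇒ V = E ⇒ V = E + V ⇒ V = E + y ⇒ V = V + y ⇒ V = y + y ⇒ y = y + y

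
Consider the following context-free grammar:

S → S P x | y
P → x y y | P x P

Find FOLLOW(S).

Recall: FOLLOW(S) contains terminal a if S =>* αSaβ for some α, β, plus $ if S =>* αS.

We compute FOLLOW(S) using the standard algorithm.
FOLLOW(S) starts with {$}.
FIRST(P) = {x}
FIRST(S) = {y}
FOLLOW(P) = {x}
FOLLOW(S) = {$, x}
Therefore, FOLLOW(S) = {$, x}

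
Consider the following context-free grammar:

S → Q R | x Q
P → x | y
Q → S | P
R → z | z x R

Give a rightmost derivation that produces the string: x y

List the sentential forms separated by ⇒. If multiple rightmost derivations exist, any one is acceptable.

S ⇒ x Q ⇒ x P ⇒ x y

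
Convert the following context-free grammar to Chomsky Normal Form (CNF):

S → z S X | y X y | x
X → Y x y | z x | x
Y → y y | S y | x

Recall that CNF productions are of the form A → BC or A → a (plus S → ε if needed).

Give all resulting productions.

TZ → z; TY → y; S → x; TX → x; X → x; Y → x; S → TZ X0; X0 → S X; S → TY X1; X1 → X TY; X → Y X2; X2 → TX TY; X → TZ TX; Y → TY TY; Y → S TY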